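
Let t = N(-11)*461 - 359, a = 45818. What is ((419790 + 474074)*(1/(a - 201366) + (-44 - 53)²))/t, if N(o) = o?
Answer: -54508986173341/35192735 ≈ -1.5489e+6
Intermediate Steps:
t = -5430 (t = -11*461 - 359 = -5071 - 359 = -5430)
((419790 + 474074)*(1/(a - 201366) + (-44 - 53)²))/t = ((419790 + 474074)*(1/(45818 - 201366) + (-44 - 53)²))/(-5430) = (893864*(1/(-155548) + (-97)²))*(-1/5430) = (893864*(-1/155548 + 9409))*(-1/5430) = (893864*(1463551131/155548))*(-1/5430) = (327053917040046/38887)*(-1/5430) = -54508986173341/35192735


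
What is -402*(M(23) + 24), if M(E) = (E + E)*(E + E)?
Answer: -860280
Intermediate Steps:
M(E) = 4*E² (M(E) = (2*E)*(2*E) = 4*E²)
-402*(M(23) + 24) = -402*(4*23² + 24) = -402*(4*529 + 24) = -402*(2116 + 24) = -402*2140 = -860280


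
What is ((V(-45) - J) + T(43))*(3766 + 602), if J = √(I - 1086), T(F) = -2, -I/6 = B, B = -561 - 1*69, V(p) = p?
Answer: -205296 - 4368*√2694 ≈ -4.3201e+5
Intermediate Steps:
B = -630 (B = -561 - 69 = -630)
I = 3780 (I = -6*(-630) = 3780)
J = √2694 (J = √(3780 - 1086) = √2694 ≈ 51.904)
((V(-45) - J) + T(43))*(3766 + 602) = ((-45 - √2694) - 2)*(3766 + 602) = (-47 - √2694)*4368 = -205296 - 4368*√2694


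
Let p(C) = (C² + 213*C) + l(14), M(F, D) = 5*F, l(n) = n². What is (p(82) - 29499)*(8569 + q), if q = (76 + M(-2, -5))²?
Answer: -66085525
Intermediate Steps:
p(C) = 196 + C² + 213*C (p(C) = (C² + 213*C) + 14² = (C² + 213*C) + 196 = 196 + C² + 213*C)
q = 4356 (q = (76 + 5*(-2))² = (76 - 10)² = 66² = 4356)
(p(82) - 29499)*(8569 + q) = ((196 + 82² + 213*82) - 29499)*(8569 + 4356) = ((196 + 6724 + 17466) - 29499)*12925 = (24386 - 29499)*12925 = -5113*12925 = -66085525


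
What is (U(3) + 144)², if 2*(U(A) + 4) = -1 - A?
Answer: 19044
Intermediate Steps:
U(A) = -9/2 - A/2 (U(A) = -4 + (-1 - A)/2 = -4 + (-½ - A/2) = -9/2 - A/2)
(U(3) + 144)² = ((-9/2 - ½*3) + 144)² = ((-9/2 - 3/2) + 144)² = (-6 + 144)² = 138² = 19044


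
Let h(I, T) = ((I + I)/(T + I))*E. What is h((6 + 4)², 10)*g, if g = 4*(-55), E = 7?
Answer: -2800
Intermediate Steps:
g = -220
h(I, T) = 14*I/(I + T) (h(I, T) = ((I + I)/(T + I))*7 = ((2*I)/(I + T))*7 = (2*I/(I + T))*7 = 14*I/(I + T))
h((6 + 4)², 10)*g = (14*(6 + 4)²/((6 + 4)² + 10))*(-220) = (14*10²/(10² + 10))*(-220) = (14*100/(100 + 10))*(-220) = (14*100/110)*(-220) = (14*100*(1/110))*(-220) = (140/11)*(-220) = -2800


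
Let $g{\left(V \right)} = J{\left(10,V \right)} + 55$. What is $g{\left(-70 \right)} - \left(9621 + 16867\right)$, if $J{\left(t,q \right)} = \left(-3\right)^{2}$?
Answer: $-26424$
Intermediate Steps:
$J{\left(t,q \right)} = 9$
$g{\left(V \right)} = 64$ ($g{\left(V \right)} = 9 + 55 = 64$)
$g{\left(-70 \right)} - \left(9621 + 16867\right) = 64 - \left(9621 + 16867\right) = 64 - 26488 = -26424$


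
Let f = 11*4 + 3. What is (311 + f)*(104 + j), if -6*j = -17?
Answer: 114739/3 ≈ 38246.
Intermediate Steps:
j = 17/6 (j = -⅙*(-17) = 17/6 ≈ 2.8333)
f = 47 (f = 44 + 3 = 47)
(311 + f)*(104 + j) = (311 + 47)*(104 + 17/6) = 358*(641/6) = 114739/3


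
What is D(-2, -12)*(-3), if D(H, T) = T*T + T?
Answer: -396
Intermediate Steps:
D(H, T) = T + T**2 (D(H, T) = T**2 + T = T + T**2)
D(-2, -12)*(-3) = -12*(1 - 12)*(-3) = -12*(-11)*(-3) = 132*(-3) = -396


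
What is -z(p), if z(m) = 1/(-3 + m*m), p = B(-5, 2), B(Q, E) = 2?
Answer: -1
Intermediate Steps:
p = 2
z(m) = 1/(-3 + m²)
-z(p) = -1/(-3 + 2²) = -1/(-3 + 4) = -1/1 = -1*1 = -1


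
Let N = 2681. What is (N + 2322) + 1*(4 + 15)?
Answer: 5022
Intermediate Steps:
(N + 2322) + 1*(4 + 15) = (2681 + 2322) + 1*(4 + 15) = 5003 + 1*19 = 5003 + 19 = 5022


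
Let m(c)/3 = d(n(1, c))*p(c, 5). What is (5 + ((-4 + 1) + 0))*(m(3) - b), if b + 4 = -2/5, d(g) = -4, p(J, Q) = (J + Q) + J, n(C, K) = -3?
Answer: -1276/5 ≈ -255.20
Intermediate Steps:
p(J, Q) = Q + 2*J
m(c) = -60 - 24*c (m(c) = 3*(-4*(5 + 2*c)) = 3*(-20 - 8*c) = -60 - 24*c)
b = -22/5 (b = -4 - 2/5 = -22/5 ≈ -4.4000)
(5 + ((-4 + 1) + 0))*(m(3) - b) = (5 + ((-4 + 1) + 0))*((-60 - 24*3) - 1*(-22/5)) = (5 + (-3 + 0))*((-60 - 72) + 22/5) = (5 - 3)*(-132 + 22/5) = 2*(-638/5) = -1276/5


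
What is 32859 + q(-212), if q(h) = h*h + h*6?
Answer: 76531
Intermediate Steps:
q(h) = h² + 6*h
32859 + q(-212) = 32859 - 212*(6 - 212) = 32859 - 212*(-206) = 32859 + 43672 = 76531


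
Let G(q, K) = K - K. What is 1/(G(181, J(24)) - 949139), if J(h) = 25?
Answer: -1/949139 ≈ -1.0536e-6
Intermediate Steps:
G(q, K) = 0
1/(G(181, J(24)) - 949139) = 1/(0 - 949139) = 1/(-949139) = -1/949139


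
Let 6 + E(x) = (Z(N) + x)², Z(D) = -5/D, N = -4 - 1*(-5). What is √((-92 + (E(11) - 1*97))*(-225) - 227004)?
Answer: I*√191229 ≈ 437.3*I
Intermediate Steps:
N = 1 (N = -4 + 5 = 1)
E(x) = -6 + (-5 + x)² (E(x) = -6 + (-5/1 + x)² = -6 + (-5*1 + x)² = -6 + (-5 + x)²)
√((-92 + (E(11) - 1*97))*(-225) - 227004) = √((-92 + ((-6 + (-5 + 11)²) - 1*97))*(-225) - 227004) = √((-92 + ((-6 + 6²) - 97))*(-225) - 227004) = √((-92 + ((-6 + 36) - 97))*(-225) - 227004) = √((-92 + (30 - 97))*(-225) - 227004) = √((-92 - 67)*(-225) - 227004) = √(-159*(-225) - 227004) = √(35775 - 227004) = √(-191229) = I*√191229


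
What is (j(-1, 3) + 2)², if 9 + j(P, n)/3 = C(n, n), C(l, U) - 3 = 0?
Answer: 256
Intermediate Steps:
C(l, U) = 3 (C(l, U) = 3 + 0 = 3)
j(P, n) = -18 (j(P, n) = -27 + 3*3 = -27 + 9 = -18)
(j(-1, 3) + 2)² = (-18 + 2)² = (-16)² = 256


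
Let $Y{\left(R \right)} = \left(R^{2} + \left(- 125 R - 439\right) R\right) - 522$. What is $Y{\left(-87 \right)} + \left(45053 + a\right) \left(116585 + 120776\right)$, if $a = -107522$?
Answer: $-14828605194$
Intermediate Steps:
$Y{\left(R \right)} = -522 + R^{2} + R \left(-439 - 125 R\right)$ ($Y{\left(R \right)} = \left(R^{2} + \left(-439 - 125 R\right) R\right) - 522 = \left(R^{2} + R \left(-439 - 125 R\right)\right) - 522 = -522 + R^{2} + R \left(-439 - 125 R\right)$)
$Y{\left(-87 \right)} + \left(45053 + a\right) \left(116585 + 120776\right) = \left(-522 - -38193 - 124 \left(-87\right)^{2}\right) + \left(45053 - 107522\right) \left(116585 + 120776\right) = \left(-522 + 38193 - 938556\right) - 14827704309 = -900885 - 14827704309 = -14828605194$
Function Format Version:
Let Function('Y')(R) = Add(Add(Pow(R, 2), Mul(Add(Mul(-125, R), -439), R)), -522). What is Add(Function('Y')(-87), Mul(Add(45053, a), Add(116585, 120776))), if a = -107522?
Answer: -14828605194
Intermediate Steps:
Function('Y')(R) = Add(-522, Pow(R, 2), Mul(R, Add(-439, Mul(-125, R)))) (Function('Y')(R) = Add(Add(Pow(R, 2), Mul(Add(-439, Mul(-125, R)), R)), -522) = Add(Add(Pow(R, 2), Mul(R, Add(-439, Mul(-125, R)))), -522) = Add(-522, Pow(R, 2), Mul(R, Add(-439, Mul(-125, R)))))
Add(Function('Y')(-87), Mul(Add(45053, a), Add(116585, 120776))) = Add(Add(-522, Mul(-439, -87), Mul(-124, Pow(-87, 2))), Mul(Add(45053, -107522), Add(116585, 120776))) = Add(Add(-522, 38193, Mul(-124, 7569)), Mul(-62469, 237361)) = Add(Add(-522, 38193, -938556), -14827704309) = Add(-900885, -14827704309) = -14828605194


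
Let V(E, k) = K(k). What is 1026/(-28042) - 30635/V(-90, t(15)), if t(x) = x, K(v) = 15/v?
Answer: -429533848/14021 ≈ -30635.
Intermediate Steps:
V(E, k) = 15/k
1026/(-28042) - 30635/V(-90, t(15)) = 1026/(-28042) - 30635/1 = 1026*(-1/28042) - 30635/1 = -513/14021 - 30635/1 = -513/14021 - 30635*1 = -513/14021 - 30635 = -429533848/14021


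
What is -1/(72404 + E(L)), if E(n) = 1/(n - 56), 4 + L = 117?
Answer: -57/4127029 ≈ -1.3811e-5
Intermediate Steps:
L = 113 (L = -4 + 117 = 113)
E(n) = 1/(-56 + n)
-1/(72404 + E(L)) = -1/(72404 + 1/(-56 + 113)) = -1/(72404 + 1/57) = -1/4127029/57 = -1*57/4127029 = -57/4127029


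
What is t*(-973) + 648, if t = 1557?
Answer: -1514313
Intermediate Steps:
t*(-973) + 648 = 1557*(-973) + 648 = -1514961 + 648 = -1514313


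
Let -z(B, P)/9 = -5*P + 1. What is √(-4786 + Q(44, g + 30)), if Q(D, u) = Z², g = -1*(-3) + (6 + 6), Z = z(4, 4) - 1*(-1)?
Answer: √24798 ≈ 157.47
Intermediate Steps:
z(B, P) = -9 + 45*P (z(B, P) = -9*(-5*P + 1) = -9*(1 - 5*P) = -9 + 45*P)
Z = 172 (Z = (-9 + 45*4) - 1*(-1) = (-9 + 180) + 1 = 171 + 1 = 172)
g = 15 (g = 3 + 12 = 15)
Q(D, u) = 29584 (Q(D, u) = 172² = 29584)
√(-4786 + Q(44, g + 30)) = √(-4786 + 29584) = √24798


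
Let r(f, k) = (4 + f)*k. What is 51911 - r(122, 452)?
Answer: -5041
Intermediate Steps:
r(f, k) = k*(4 + f)
51911 - r(122, 452) = 51911 - 452*(4 + 122) = 51911 - 452*126 = 51911 - 1*56952 = 51911 - 56952 = -5041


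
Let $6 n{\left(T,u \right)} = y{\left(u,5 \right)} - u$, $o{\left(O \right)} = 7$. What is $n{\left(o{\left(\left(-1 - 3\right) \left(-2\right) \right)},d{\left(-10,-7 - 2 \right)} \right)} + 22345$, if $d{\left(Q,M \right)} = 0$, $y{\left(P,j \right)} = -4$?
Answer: $\frac{67033}{3} \approx 22344.0$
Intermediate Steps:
$n{\left(T,u \right)} = - \frac{2}{3} - \frac{u}{6}$ ($n{\left(T,u \right)} = \frac{-4 - u}{6} = - \frac{2}{3} - \frac{u}{6}$)
$n{\left(o{\left(\left(-1 - 3\right) \left(-2\right) \right)},d{\left(-10,-7 - 2 \right)} \right)} + 22345 = \left(- \frac{2}{3} - 0\right) + 22345 = \left(- \frac{2}{3} + 0\right) + 22345 = - \frac{2}{3} + 22345 = \frac{67033}{3}$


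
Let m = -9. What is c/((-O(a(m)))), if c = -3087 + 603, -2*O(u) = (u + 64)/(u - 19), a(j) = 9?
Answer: 49680/73 ≈ 680.55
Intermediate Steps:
O(u) = -(64 + u)/(2*(-19 + u)) (O(u) = -(u + 64)/(2*(u - 19)) = -(64 + u)/(2*(-19 + u)))
c = -2484
c/((-O(a(m)))) = -2484*(-2*(-19 + 9)/(-64 - 1*9)) = -2484*20/(-64 - 9) = -2484/((-(-1)*(-73)/(2*10))) = -2484/((-1*73/20)) = -2484/(-73/20) = -2484*(-20/73) = 49680/73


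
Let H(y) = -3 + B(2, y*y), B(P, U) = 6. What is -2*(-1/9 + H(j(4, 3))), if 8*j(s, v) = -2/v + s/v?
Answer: -52/9 ≈ -5.7778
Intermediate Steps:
j(s, v) = -1/(4*v) + s/(8*v) (j(s, v) = (-2/v + s/v)/8 = -1/(4*v) + s/(8*v))
H(y) = 3 (H(y) = -3 + 6 = 3)
-2*(-1/9 + H(j(4, 3))) = -2*(-1/9 + 3) = -2*26/9 = -52/9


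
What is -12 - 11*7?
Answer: -89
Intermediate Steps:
-12 - 11*7 = -12 - 77 = -89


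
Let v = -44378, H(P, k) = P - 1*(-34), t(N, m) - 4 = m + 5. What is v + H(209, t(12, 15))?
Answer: -44135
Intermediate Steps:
t(N, m) = 9 + m (t(N, m) = 4 + (m + 5) = 4 + (5 + m) = 9 + m)
H(P, k) = 34 + P (H(P, k) = P + 34 = 34 + P)
v + H(209, t(12, 15)) = -44378 + (34 + 209) = -44378 + 243 = -44135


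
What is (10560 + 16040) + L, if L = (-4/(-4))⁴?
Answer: 26601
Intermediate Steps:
L = 1 (L = (-4*(-¼))⁴ = 1⁴ = 1)
(10560 + 16040) + L = (10560 + 16040) + 1 = 26600 + 1 = 26601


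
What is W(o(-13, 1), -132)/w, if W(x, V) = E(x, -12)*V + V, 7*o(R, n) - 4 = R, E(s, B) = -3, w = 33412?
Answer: 66/8353 ≈ 0.0079014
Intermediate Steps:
o(R, n) = 4/7 + R/7
W(x, V) = -2*V (W(x, V) = -3*V + V = -2*V)
W(o(-13, 1), -132)/w = -2*(-132)/33412 = 264*(1/33412) = 66/8353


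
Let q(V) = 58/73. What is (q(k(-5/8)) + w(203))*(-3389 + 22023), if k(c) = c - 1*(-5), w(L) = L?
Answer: 277218018/73 ≈ 3.7975e+6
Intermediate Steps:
k(c) = 5 + c (k(c) = c + 5 = 5 + c)
q(V) = 58/73 (q(V) = 58*(1/73) = 58/73)
(q(k(-5/8)) + w(203))*(-3389 + 22023) = (58/73 + 203)*(-3389 + 22023) = (14877/73)*18634 = 277218018/73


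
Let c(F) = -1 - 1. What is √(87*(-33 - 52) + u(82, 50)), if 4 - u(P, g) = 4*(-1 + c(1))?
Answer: I*√7379 ≈ 85.901*I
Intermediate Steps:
c(F) = -2
u(P, g) = 16 (u(P, g) = 4 - 4*(-1 - 2) = 4 - 4*(-3) = 4 - 1*(-12) = 4 + 12 = 16)
√(87*(-33 - 52) + u(82, 50)) = √(87*(-33 - 52) + 16) = √(87*(-85) + 16) = √(-7395 + 16) = √(-7379) = I*√7379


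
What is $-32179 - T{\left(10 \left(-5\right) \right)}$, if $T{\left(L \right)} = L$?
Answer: $-32129$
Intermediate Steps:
$-32179 - T{\left(10 \left(-5\right) \right)} = -32179 - 10 \left(-5\right) = -32179 - -50 = -32179 + 50 = -32129$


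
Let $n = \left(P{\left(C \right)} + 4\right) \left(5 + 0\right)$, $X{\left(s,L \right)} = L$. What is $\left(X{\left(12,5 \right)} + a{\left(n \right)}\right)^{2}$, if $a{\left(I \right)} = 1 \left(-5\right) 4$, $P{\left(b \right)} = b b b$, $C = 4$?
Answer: $225$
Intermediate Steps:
$P{\left(b \right)} = b^{3}$ ($P{\left(b \right)} = b^{2} b = b^{3}$)
$n = 340$ ($n = \left(4^{3} + 4\right) \left(5 + 0\right) = \left(64 + 4\right) 5 = 68 \cdot 5 = 340$)
$a{\left(I \right)} = -20$ ($a{\left(I \right)} = \left(-5\right) 4 = -20$)
$\left(X{\left(12,5 \right)} + a{\left(n \right)}\right)^{2} = \left(5 - 20\right)^{2} = \left(-15\right)^{2} = 225$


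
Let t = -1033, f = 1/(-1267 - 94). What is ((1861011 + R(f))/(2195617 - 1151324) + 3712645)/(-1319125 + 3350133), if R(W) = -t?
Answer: 228064179237/124762790432 ≈ 1.8280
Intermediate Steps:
f = -1/1361 (f = 1/(-1361) = -1/1361 ≈ -0.00073475)
R(W) = 1033 (R(W) = -1*(-1033) = 1033)
((1861011 + R(f))/(2195617 - 1151324) + 3712645)/(-1319125 + 3350133) = ((1861011 + 1033)/(2195617 - 1151324) + 3712645)/(-1319125 + 3350133) = (1862044/1044293 + 3712645)/2031008 = (1862044*(1/1044293) + 3712645)*(1/2031008) = (109532/61429 + 3712645)*(1/2031008) = (228064179237/61429)*(1/2031008) = 228064179237/124762790432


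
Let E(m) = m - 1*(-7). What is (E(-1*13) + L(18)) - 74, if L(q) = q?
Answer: -62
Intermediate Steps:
E(m) = 7 + m (E(m) = m + 7 = 7 + m)
(E(-1*13) + L(18)) - 74 = ((7 - 1*13) + 18) - 74 = ((7 - 13) + 18) - 74 = (-6 + 18) - 74 = 12 - 74 = -62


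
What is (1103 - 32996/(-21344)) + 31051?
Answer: 171581993/5336 ≈ 32156.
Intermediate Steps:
(1103 - 32996/(-21344)) + 31051 = (1103 - 32996*(-1/21344)) + 31051 = (1103 + 8249/5336) + 31051 = 5893857/5336 + 31051 = 171581993/5336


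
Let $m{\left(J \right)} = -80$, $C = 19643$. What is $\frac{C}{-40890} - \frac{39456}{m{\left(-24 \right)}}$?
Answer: $\frac{4029461}{8178} \approx 492.72$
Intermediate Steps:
$\frac{C}{-40890} - \frac{39456}{m{\left(-24 \right)}} = \frac{19643}{-40890} - \frac{39456}{-80} = 19643 \left(- \frac{1}{40890}\right) - - \frac{2466}{5} = - \frac{19643}{40890} + \frac{2466}{5} = \frac{4029461}{8178}$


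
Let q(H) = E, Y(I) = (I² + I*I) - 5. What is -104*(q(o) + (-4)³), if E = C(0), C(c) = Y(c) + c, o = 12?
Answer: 7176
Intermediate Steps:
Y(I) = -5 + 2*I² (Y(I) = (I² + I²) - 5 = 2*I² - 5 = -5 + 2*I²)
C(c) = -5 + c + 2*c² (C(c) = (-5 + 2*c²) + c = -5 + c + 2*c²)
E = -5 (E = -5 + 0 + 2*0² = -5 + 0 + 2*0 = -5 + 0 + 0 = -5)
q(H) = -5
-104*(q(o) + (-4)³) = -104*(-5 + (-4)³) = -104*(-5 - 64) = -104*(-69) = 7176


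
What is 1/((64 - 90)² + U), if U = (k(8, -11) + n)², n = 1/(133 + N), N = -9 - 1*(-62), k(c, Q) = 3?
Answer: 34596/23699377 ≈ 0.0014598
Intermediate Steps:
N = 53 (N = -9 + 62 = 53)
n = 1/186 (n = 1/(133 + 53) = 1/186 ≈ 0.0053763)
U = 312481/34596 (U = (3 + 1/186)² = (559/186)² = 312481/34596 ≈ 9.0323)
1/((64 - 90)² + U) = 1/((64 - 90)² + 312481/34596) = 1/((-26)² + 312481/34596) = 1/(676 + 312481/34596) = 1/(23699377/34596) = 34596/23699377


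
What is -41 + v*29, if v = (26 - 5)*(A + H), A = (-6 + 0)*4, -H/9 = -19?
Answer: 89482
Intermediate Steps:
H = 171 (H = -9*(-19) = 171)
A = -24 (A = -6*4 = -24)
v = 3087 (v = (26 - 5)*(-24 + 171) = 21*147 = 3087)
-41 + v*29 = -41 + 3087*29 = -41 + 89523 = 89482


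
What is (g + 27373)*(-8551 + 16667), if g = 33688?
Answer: 495571076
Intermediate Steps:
(g + 27373)*(-8551 + 16667) = (33688 + 27373)*(-8551 + 16667) = 61061*8116 = 495571076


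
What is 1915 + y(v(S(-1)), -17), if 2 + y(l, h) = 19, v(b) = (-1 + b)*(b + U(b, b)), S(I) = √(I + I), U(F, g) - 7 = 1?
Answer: 1932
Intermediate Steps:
U(F, g) = 8 (U(F, g) = 7 + 1 = 8)
S(I) = √2*√I (S(I) = √(2*I) = √2*√I)
v(b) = (-1 + b)*(8 + b) (v(b) = (-1 + b)*(b + 8) = (-1 + b)*(8 + b))
y(l, h) = 17 (y(l, h) = -2 + 19 = 17)
1915 + y(v(S(-1)), -17) = 1915 + 17 = 1932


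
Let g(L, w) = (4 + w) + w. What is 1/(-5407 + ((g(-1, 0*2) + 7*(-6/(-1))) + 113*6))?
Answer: -1/4683 ≈ -0.00021354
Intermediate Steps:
g(L, w) = 4 + 2*w
1/(-5407 + ((g(-1, 0*2) + 7*(-6/(-1))) + 113*6)) = 1/(-5407 + (((4 + 2*(0*2)) + 7*(-6/(-1))) + 113*6)) = 1/(-5407 + (((4 + 2*0) + 7*(-6*(-1))) + 678)) = 1/(-5407 + (((4 + 0) + 7*6) + 678)) = 1/(-5407 + ((4 + 42) + 678)) = 1/(-5407 + (46 + 678)) = 1/(-5407 + 724) = 1/(-4683) = -1/4683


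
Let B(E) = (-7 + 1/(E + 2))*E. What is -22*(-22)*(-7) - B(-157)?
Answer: -695642/155 ≈ -4488.0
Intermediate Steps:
B(E) = E*(-7 + 1/(2 + E)) (B(E) = (-7 + 1/(2 + E))*E = E*(-7 + 1/(2 + E)))
-22*(-22)*(-7) - B(-157) = -22*(-22)*(-7) - (-1)*(-157)*(13 + 7*(-157))/(2 - 157) = 484*(-7) - (-1)*(-157)*(13 - 1099)/(-155) = -3388 - (-1)*(-157)*(-1)*(-1086)/155 = -3388 - 1*170502/155 = -3388 - 170502/155 = -695642/155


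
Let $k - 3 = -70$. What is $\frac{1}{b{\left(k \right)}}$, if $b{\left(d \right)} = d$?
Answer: $- \frac{1}{67} \approx -0.014925$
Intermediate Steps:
$k = -67$ ($k = 3 - 70 = -67$)
$\frac{1}{b{\left(k \right)}} = \frac{1}{-67} = - \frac{1}{67}$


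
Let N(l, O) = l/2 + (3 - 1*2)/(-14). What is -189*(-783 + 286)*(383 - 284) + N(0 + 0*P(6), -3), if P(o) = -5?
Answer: 130191137/14 ≈ 9.2994e+6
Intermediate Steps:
N(l, O) = -1/14 + l/2 (N(l, O) = l*(½) + (3 - 2)*(-1/14) = l/2 + 1*(-1/14) = l/2 - 1/14 = -1/14 + l/2)
-189*(-783 + 286)*(383 - 284) + N(0 + 0*P(6), -3) = -189*(-783 + 286)*(383 - 284) + (-1/14 + (0 + 0*(-5))/2) = -(-93933)*99 + (-1/14 + (0 + 0)/2) = -189*(-49203) + (-1/14 + (½)*0) = 9299367 + (-1/14 + 0) = 9299367 - 1/14 = 130191137/14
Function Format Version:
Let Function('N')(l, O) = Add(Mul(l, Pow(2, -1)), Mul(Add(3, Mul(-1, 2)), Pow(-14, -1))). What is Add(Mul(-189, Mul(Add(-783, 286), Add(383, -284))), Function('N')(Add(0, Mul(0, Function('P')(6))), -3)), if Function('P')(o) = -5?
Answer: Rational(130191137, 14) ≈ 9.2994e+6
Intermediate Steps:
Function('N')(l, O) = Add(Rational(-1, 14), Mul(Rational(1, 2), l)) (Function('N')(l, O) = Add(Mul(l, Rational(1, 2)), Mul(Add(3, -2), Rational(-1, 14))) = Add(Mul(Rational(1, 2), l), Mul(1, Rational(-1, 14))) = Add(Mul(Rational(1, 2), l), Rational(-1, 14)) = Add(Rational(-1, 14), Mul(Rational(1, 2), l)))
Add(Mul(-189, Mul(Add(-783, 286), Add(383, -284))), Function('N')(Add(0, Mul(0, Function('P')(6))), -3)) = Add(Mul(-189, Mul(Add(-783, 286), Add(383, -284))), Add(Rational(-1, 14), Mul(Rational(1, 2), Add(0, Mul(0, -5))))) = Add(Mul(-189, Mul(-497, 99)), Add(Rational(-1, 14), Mul(Rational(1, 2), Add(0, 0)))) = Add(Mul(-189, -49203), Add(Rational(-1, 14), Mul(Rational(1, 2), 0))) = Add(9299367, Add(Rational(-1, 14), 0)) = Add(9299367, Rational(-1, 14)) = Rational(130191137, 14)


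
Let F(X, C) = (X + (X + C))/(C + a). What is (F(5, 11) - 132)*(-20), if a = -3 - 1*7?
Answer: 2220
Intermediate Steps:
a = -10 (a = -3 - 7 = -10)
F(X, C) = (C + 2*X)/(-10 + C) (F(X, C) = (X + (X + C))/(C - 10) = (X + (C + X))/(-10 + C) = (C + 2*X)/(-10 + C))
(F(5, 11) - 132)*(-20) = ((11 + 2*5)/(-10 + 11) - 132)*(-20) = ((11 + 10)/1 - 132)*(-20) = (1*21 - 132)*(-20) = (21 - 132)*(-20) = -111*(-20) = 2220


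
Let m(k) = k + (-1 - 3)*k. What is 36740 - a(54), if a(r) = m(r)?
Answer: 36902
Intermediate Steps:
m(k) = -3*k (m(k) = k - 4*k = -3*k)
a(r) = -3*r
36740 - a(54) = 36740 - (-3)*54 = 36740 - 1*(-162) = 36740 + 162 = 36902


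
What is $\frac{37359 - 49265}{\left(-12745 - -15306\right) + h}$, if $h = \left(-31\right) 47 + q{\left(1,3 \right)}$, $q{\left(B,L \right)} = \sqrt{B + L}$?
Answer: $- \frac{5953}{553} \approx -10.765$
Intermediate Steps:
$h = -1455$ ($h = \left(-31\right) 47 + \sqrt{1 + 3} = -1457 + \sqrt{4} = -1457 + 2 = -1455$)
$\frac{37359 - 49265}{\left(-12745 - -15306\right) + h} = \frac{37359 - 49265}{\left(-12745 - -15306\right) - 1455} = - \frac{11906}{\left(-12745 + 15306\right) - 1455} = - \frac{11906}{2561 - 1455} = - \frac{11906}{1106} = \left(-11906\right) \frac{1}{1106} = - \frac{5953}{553}$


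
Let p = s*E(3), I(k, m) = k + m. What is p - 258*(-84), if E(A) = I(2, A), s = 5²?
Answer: 21797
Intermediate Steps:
s = 25
E(A) = 2 + A
p = 125 (p = 25*(2 + 3) = 25*5 = 125)
p - 258*(-84) = 125 - 258*(-84) = 125 + 21672 = 21797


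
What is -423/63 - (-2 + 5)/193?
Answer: -9092/1351 ≈ -6.7298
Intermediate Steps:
-423/63 - (-2 + 5)/193 = -423*1/63 - 1*3*(1/193) = -47/7 - 3*1/193 = -47/7 - 3/193 = -9092/1351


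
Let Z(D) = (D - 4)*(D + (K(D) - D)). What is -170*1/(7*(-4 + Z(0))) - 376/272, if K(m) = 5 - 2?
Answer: 129/952 ≈ 0.13550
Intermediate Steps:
K(m) = 3
Z(D) = -12 + 3*D (Z(D) = (D - 4)*(D + (3 - D)) = (-4 + D)*3 = -12 + 3*D)
-170*1/(7*(-4 + Z(0))) - 376/272 = -170*1/(7*(-4 + (-12 + 3*0))) - 376/272 = -170*1/(7*(-4 + (-12 + 0))) - 376*1/272 = -170*1/(7*(-4 - 12)) - 47/34 = -170/(7*(-16)) - 47/34 = -170/(-112) - 47/34 = -170*(-1/112) - 47/34 = 85/56 - 47/34 = 129/952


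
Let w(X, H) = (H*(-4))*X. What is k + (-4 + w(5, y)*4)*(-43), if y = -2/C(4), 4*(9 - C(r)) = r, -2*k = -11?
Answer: -1365/2 ≈ -682.50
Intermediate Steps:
k = 11/2 (k = -½*(-11) = 11/2 ≈ 5.5000)
C(r) = 9 - r/4
y = -¼ (y = -2/(9 - ¼*4) = -2/(9 - 1) = -2/8 = -2*⅛ = -¼ ≈ -0.25000)
w(X, H) = -4*H*X (w(X, H) = (-4*H)*X = -4*H*X)
k + (-4 + w(5, y)*4)*(-43) = 11/2 + (-4 - 4*(-¼)*5*4)*(-43) = 11/2 + (-4 + 5*4)*(-43) = 11/2 + (-4 + 20)*(-43) = 11/2 + 16*(-43) = 11/2 - 688 = -1365/2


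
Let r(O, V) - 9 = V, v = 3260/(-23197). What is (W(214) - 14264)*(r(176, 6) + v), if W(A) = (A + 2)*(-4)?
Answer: -5214545960/23197 ≈ -2.2479e+5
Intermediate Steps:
v = -3260/23197 (v = 3260*(-1/23197) = -3260/23197 ≈ -0.14054)
r(O, V) = 9 + V
W(A) = -8 - 4*A (W(A) = (2 + A)*(-4) = -8 - 4*A)
(W(214) - 14264)*(r(176, 6) + v) = ((-8 - 4*214) - 14264)*((9 + 6) - 3260/23197) = ((-8 - 856) - 14264)*(15 - 3260/23197) = (-864 - 14264)*(344695/23197) = -15128*344695/23197 = -5214545960/23197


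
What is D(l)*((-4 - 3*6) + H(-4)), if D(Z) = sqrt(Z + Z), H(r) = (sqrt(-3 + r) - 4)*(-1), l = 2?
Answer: -36 - 2*I*sqrt(7) ≈ -36.0 - 5.2915*I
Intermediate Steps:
H(r) = 4 - sqrt(-3 + r) (H(r) = (-4 + sqrt(-3 + r))*(-1) = 4 - sqrt(-3 + r))
D(Z) = sqrt(2)*sqrt(Z) (D(Z) = sqrt(2*Z) = sqrt(2)*sqrt(Z))
D(l)*((-4 - 3*6) + H(-4)) = (sqrt(2)*sqrt(2))*((-4 - 3*6) + (4 - sqrt(-3 - 4))) = 2*((-4 - 18) + (4 - sqrt(-7))) = 2*(-22 + (4 - I*sqrt(7))) = 2*(-18 - I*sqrt(7)) = -36 - 2*I*sqrt(7)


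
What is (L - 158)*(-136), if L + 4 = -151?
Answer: 42568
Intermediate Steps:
L = -155 (L = -4 - 151 = -155)
(L - 158)*(-136) = (-155 - 158)*(-136) = -313*(-136) = 42568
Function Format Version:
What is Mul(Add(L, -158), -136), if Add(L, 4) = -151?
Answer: 42568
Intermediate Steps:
L = -155 (L = Add(-4, -151) = -155)
Mul(Add(L, -158), -136) = Mul(Add(-155, -158), -136) = Mul(-313, -136) = 42568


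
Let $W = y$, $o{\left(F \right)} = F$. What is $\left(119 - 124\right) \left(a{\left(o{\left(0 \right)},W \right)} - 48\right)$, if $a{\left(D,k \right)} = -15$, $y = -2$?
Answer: $315$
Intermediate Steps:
$W = -2$
$\left(119 - 124\right) \left(a{\left(o{\left(0 \right)},W \right)} - 48\right) = \left(119 - 124\right) \left(-15 - 48\right) = \left(119 - 124\right) \left(-63\right) = \left(-5\right) \left(-63\right) = 315$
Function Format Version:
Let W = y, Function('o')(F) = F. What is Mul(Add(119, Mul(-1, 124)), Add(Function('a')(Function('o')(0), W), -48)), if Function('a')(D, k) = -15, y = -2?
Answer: 315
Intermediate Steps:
W = -2
Mul(Add(119, Mul(-1, 124)), Add(Function('a')(Function('o')(0), W), -48)) = Mul(Add(119, Mul(-1, 124)), Add(-15, -48)) = Mul(Add(119, -124), -63) = Mul(-5, -63) = 315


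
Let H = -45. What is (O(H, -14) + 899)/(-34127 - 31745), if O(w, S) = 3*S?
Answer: -857/65872 ≈ -0.013010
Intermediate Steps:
(O(H, -14) + 899)/(-34127 - 31745) = (3*(-14) + 899)/(-34127 - 31745) = (-42 + 899)/(-65872) = 857*(-1/65872) = -857/65872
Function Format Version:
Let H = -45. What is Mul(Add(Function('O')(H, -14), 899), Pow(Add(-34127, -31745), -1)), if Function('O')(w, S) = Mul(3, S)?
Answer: Rational(-857, 65872) ≈ -0.013010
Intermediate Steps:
Mul(Add(Function('O')(H, -14), 899), Pow(Add(-34127, -31745), -1)) = Mul(Add(Mul(3, -14), 899), Pow(Add(-34127, -31745), -1)) = Mul(Add(-42, 899), Pow(-65872, -1)) = Mul(857, Rational(-1, 65872)) = Rational(-857, 65872)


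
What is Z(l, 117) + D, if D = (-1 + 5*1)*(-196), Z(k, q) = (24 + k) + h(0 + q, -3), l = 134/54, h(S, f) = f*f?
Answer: -20210/27 ≈ -748.52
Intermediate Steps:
h(S, f) = f²
l = 67/27 (l = 134*(1/54) = 67/27 ≈ 2.4815)
Z(k, q) = 33 + k (Z(k, q) = (24 + k) + (-3)² = (24 + k) + 9 = 33 + k)
D = -784 (D = (-1 + 5)*(-196) = 4*(-196) = -784)
Z(l, 117) + D = (33 + 67/27) - 784 = 958/27 - 784 = -20210/27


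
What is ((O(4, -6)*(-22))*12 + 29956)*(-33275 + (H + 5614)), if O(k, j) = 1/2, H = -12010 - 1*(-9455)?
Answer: -901161984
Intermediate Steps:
H = -2555 (H = -12010 + 9455 = -2555)
O(k, j) = ½
((O(4, -6)*(-22))*12 + 29956)*(-33275 + (H + 5614)) = (((½)*(-22))*12 + 29956)*(-33275 + (-2555 + 5614)) = (-11*12 + 29956)*(-33275 + 3059) = (-132 + 29956)*(-30216) = 29824*(-30216) = -901161984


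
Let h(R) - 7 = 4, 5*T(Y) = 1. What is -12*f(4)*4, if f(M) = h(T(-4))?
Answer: -528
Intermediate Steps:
T(Y) = 1/5 (T(Y) = (1/5)*1 = 1/5)
h(R) = 11 (h(R) = 7 + 4 = 11)
f(M) = 11
-12*f(4)*4 = -132*4 = -12*44 = -528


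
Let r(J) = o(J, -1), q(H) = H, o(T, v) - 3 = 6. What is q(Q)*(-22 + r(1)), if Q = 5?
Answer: -65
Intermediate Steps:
o(T, v) = 9 (o(T, v) = 3 + 6 = 9)
r(J) = 9
q(Q)*(-22 + r(1)) = 5*(-22 + 9) = 5*(-13) = -65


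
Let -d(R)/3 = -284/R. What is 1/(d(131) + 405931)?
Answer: 131/53177813 ≈ 2.4634e-6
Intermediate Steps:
d(R) = 852/R (d(R) = -(-852)/R = 852/R)
1/(d(131) + 405931) = 1/(852/131 + 405931) = 1/(53177813/131) = 131/53177813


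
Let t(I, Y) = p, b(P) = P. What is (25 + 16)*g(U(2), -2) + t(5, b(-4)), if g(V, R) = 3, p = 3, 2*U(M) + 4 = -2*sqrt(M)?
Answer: 126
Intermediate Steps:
U(M) = -2 - sqrt(M) (U(M) = -2 + (-2*sqrt(M))/2 = -2 - sqrt(M))
t(I, Y) = 3
(25 + 16)*g(U(2), -2) + t(5, b(-4)) = (25 + 16)*3 + 3 = 41*3 + 3 = 123 + 3 = 126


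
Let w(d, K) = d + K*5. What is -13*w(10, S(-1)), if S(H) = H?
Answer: -65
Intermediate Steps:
w(d, K) = d + 5*K
-13*w(10, S(-1)) = -13*(10 + 5*(-1)) = -13*(10 - 5) = -13*5 = -65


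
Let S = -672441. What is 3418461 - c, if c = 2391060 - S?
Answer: 354960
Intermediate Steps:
c = 3063501 (c = 2391060 - 1*(-672441) = 2391060 + 672441 = 3063501)
3418461 - c = 3418461 - 1*3063501 = 3418461 - 3063501 = 354960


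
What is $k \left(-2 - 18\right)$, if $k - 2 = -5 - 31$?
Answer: $680$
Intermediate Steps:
$k = -34$ ($k = 2 - 36 = -34$)
$k \left(-2 - 18\right) = - 34 \left(-2 - 18\right) = \left(-34\right) \left(-20\right) = 680$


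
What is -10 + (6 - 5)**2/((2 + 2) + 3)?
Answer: -69/7 ≈ -9.8571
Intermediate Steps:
-10 + (6 - 5)**2/((2 + 2) + 3) = -10 + 1**2/(4 + 3) = -10 + 1/7 = -69/7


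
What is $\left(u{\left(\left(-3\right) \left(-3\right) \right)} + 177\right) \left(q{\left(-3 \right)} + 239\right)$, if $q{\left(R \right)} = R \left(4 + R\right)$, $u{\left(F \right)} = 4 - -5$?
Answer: $43896$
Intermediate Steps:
$u{\left(F \right)} = 9$ ($u{\left(F \right)} = 4 + 5 = 9$)
$\left(u{\left(\left(-3\right) \left(-3\right) \right)} + 177\right) \left(q{\left(-3 \right)} + 239\right) = \left(9 + 177\right) \left(- 3 \left(4 - 3\right) + 239\right) = 186 \left(\left(-3\right) 1 + 239\right) = 186 \left(-3 + 239\right) = 186 \cdot 236 = 43896$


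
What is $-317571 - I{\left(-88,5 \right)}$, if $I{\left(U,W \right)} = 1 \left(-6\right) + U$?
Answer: $-317477$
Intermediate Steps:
$I{\left(U,W \right)} = -6 + U$
$-317571 - I{\left(-88,5 \right)} = -317571 - \left(-6 - 88\right) = -317571 - -94 = -317571 + 94 = -317477$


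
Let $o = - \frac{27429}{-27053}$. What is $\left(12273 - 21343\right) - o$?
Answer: $- \frac{245398139}{27053} \approx -9071.0$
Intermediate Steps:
$o = \frac{27429}{27053}$ ($o = \left(-27429\right) \left(- \frac{1}{27053}\right) = \frac{27429}{27053} \approx 1.0139$)
$\left(12273 - 21343\right) - o = \left(12273 - 21343\right) - \frac{27429}{27053} = -9070 - \frac{27429}{27053} = - \frac{245398139}{27053}$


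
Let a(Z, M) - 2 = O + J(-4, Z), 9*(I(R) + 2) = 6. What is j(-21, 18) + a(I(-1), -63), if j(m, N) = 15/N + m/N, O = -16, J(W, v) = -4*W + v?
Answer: ⅓ ≈ 0.33333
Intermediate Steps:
J(W, v) = v - 4*W
I(R) = -4/3 (I(R) = -2 + (⅑)*6 = -2 + ⅔ = -4/3)
a(Z, M) = 2 + Z (a(Z, M) = 2 + (-16 + (Z - 4*(-4))) = 2 + (-16 + (Z + 16)) = 2 + (-16 + (16 + Z)) = 2 + Z)
j(-21, 18) + a(I(-1), -63) = (15 - 21)/18 + (2 - 4/3) = (1/18)*(-6) + ⅔ = -⅓ + ⅔ = ⅓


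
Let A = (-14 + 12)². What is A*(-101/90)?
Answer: -202/45 ≈ -4.4889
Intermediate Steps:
A = 4 (A = (-2)² = 4)
A*(-101/90) = 4*(-101/90) = -202/45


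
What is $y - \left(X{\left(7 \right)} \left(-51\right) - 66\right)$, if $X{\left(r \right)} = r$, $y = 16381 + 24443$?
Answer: $41247$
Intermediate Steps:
$y = 40824$
$y - \left(X{\left(7 \right)} \left(-51\right) - 66\right) = 40824 - \left(7 \left(-51\right) - 66\right) = 40824 - \left(-357 - 66\right) = 40824 - -423 = 40824 + 423 = 41247$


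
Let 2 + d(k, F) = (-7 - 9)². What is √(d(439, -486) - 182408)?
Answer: I*√182154 ≈ 426.79*I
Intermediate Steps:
d(k, F) = 254 (d(k, F) = -2 + (-7 - 9)² = -2 + (-16)² = -2 + 256 = 254)
√(d(439, -486) - 182408) = √(254 - 182408) = √(-182154) = I*√182154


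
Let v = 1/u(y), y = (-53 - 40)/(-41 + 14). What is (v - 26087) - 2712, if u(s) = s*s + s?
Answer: -35710679/1240 ≈ -28799.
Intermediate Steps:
y = 31/9 (y = -93/(-27) = -93*(-1/27) = 31/9 ≈ 3.4444)
u(s) = s + s² (u(s) = s² + s = s + s²)
v = 81/1240 (v = 1/(31*(1 + 31/9)/9) = 1/((31/9)*(40/9)) = 1/(1240/81) = 81/1240 ≈ 0.065323)
(v - 26087) - 2712 = (81/1240 - 26087) - 2712 = -32347799/1240 - 2712 = -35710679/1240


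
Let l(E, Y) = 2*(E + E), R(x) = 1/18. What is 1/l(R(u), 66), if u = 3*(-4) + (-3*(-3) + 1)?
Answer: 9/2 ≈ 4.5000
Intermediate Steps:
u = -2 (u = -12 + (9 + 1) = -12 + 10 = -2)
R(x) = 1/18
l(E, Y) = 4*E (l(E, Y) = 2*(2*E) = 4*E)
1/l(R(u), 66) = 1/(4*(1/18)) = 1/(2/9) = 9/2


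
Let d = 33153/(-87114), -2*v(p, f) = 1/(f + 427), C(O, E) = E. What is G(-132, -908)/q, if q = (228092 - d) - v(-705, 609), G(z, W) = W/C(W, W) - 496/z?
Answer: 4723088776/226438972227963 ≈ 2.0858e-5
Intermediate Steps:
v(p, f) = -1/(2*(427 + f)) (v(p, f) = -1/(2*(f + 427)) = -1/(2*(427 + f)))
G(z, W) = 1 - 496/z (G(z, W) = W/W - 496/z = 1 - 496/z)
d = -11051/29038 (d = 33153*(-1/87114) = -11051/29038 ≈ -0.38057)
q = 6861787037211/30083368 (q = (228092 - 1*(-11051/29038)) - (-1)/(854 + 2*609) = (228092 + 11051/29038) - (-1)/(854 + 1218) = 6623346547/29038 - (-1)/2072 = 6623346547/29038 - 1*(-1/2072) = 6623346547/29038 + 1/2072 = 6861787037211/30083368 ≈ 2.2809e+5)
G(-132, -908)/q = ((-496 - 132)/(-132))/(6861787037211/30083368) = -1/132*(-628)*(30083368/6861787037211) = (157/33)*(30083368/6861787037211) = 4723088776/226438972227963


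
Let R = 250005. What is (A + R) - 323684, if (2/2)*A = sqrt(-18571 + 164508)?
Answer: -73679 + sqrt(145937) ≈ -73297.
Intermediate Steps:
A = sqrt(145937) (A = sqrt(-18571 + 164508) = sqrt(145937) ≈ 382.02)
(A + R) - 323684 = (sqrt(145937) + 250005) - 323684 = (250005 + sqrt(145937)) - 323684 = -73679 + sqrt(145937)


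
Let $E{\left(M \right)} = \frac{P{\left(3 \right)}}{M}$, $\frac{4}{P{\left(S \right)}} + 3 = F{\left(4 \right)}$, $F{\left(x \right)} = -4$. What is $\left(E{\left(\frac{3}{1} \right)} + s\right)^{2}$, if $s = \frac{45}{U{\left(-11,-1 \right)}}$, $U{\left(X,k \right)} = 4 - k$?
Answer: $\frac{34225}{441} \approx 77.608$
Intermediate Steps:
$P{\left(S \right)} = - \frac{4}{7}$ ($P{\left(S \right)} = \frac{4}{-3 - 4} = \frac{4}{-7} = 4 \left(- \frac{1}{7}\right) = - \frac{4}{7}$)
$E{\left(M \right)} = - \frac{4}{7 M}$
$s = 9$ ($s = \frac{45}{4 - -1} = \frac{45}{4 + 1} = \frac{45}{5} = 45 \cdot \frac{1}{5} = 9$)
$\left(E{\left(\frac{3}{1} \right)} + s\right)^{2} = \left(- \frac{4}{7 \cdot \frac{3}{1}} + 9\right)^{2} = \left(- \frac{4}{7 \cdot 3 \cdot 1} + 9\right)^{2} = \left(- \frac{4}{7 \cdot 3} + 9\right)^{2} = \left(\left(- \frac{4}{7}\right) \frac{1}{3} + 9\right)^{2} = \left(- \frac{4}{21} + 9\right)^{2} = \left(\frac{185}{21}\right)^{2} = \frac{34225}{441}$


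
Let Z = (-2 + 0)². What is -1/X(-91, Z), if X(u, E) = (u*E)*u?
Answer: -1/33124 ≈ -3.0190e-5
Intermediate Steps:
Z = 4 (Z = (-2)² = 4)
X(u, E) = E*u² (X(u, E) = (E*u)*u = E*u²)
-1/X(-91, Z) = -1/(4*(-91)²) = -1/(4*8281) = -1/33124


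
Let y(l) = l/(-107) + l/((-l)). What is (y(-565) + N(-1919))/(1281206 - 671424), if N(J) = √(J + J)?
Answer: 229/32623337 + I*√3838/609782 ≈ 7.0195e-6 + 0.0001016*I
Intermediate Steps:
y(l) = -1 - l/107 (y(l) = l*(-1/107) + l*(-1/l) = -l/107 - 1 = -1 - l/107)
N(J) = √2*√J (N(J) = √(2*J) = √2*√J)
(y(-565) + N(-1919))/(1281206 - 671424) = ((-1 - 1/107*(-565)) + √2*√(-1919))/(1281206 - 671424) = ((-1 + 565/107) + √2*(I*√1919))/609782 = (458/107 + I*√3838)*(1/609782) = 229/32623337 + I*√3838/609782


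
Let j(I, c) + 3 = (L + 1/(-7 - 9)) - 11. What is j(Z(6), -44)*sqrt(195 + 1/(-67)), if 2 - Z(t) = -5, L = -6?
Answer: -321*sqrt(218822)/536 ≈ -280.15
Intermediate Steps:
Z(t) = 7 (Z(t) = 2 - 1*(-5) = 2 + 5 = 7)
j(I, c) = -321/16 (j(I, c) = -3 + ((-6 + 1/(-7 - 9)) - 11) = -3 + ((-6 + 1/(-16)) - 11) = -3 + ((-6 - 1/16) - 11) = -3 + (-97/16 - 11) = -3 - 273/16 = -321/16)
j(Z(6), -44)*sqrt(195 + 1/(-67)) = -321*sqrt(195 + 1/(-67))/16 = -321*sqrt(195 - 1/67)/16 = -321*sqrt(218822)/536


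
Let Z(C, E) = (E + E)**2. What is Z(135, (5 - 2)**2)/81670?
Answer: 162/40835 ≈ 0.0039672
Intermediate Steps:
Z(C, E) = 4*E**2 (Z(C, E) = (2*E)**2 = 4*E**2)
Z(135, (5 - 2)**2)/81670 = (4*((5 - 2)**2)**2)/81670 = (4*(3**2)**2)*(1/81670) = (4*9**2)*(1/81670) = (4*81)*(1/81670) = 324*(1/81670) = 162/40835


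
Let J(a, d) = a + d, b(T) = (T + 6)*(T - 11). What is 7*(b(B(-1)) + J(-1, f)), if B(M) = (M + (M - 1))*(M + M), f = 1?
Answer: -420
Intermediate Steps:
B(M) = 2*M*(-1 + 2*M) (B(M) = (M + (-1 + M))*(2*M) = (-1 + 2*M)*(2*M) = 2*M*(-1 + 2*M))
b(T) = (-11 + T)*(6 + T) (b(T) = (6 + T)*(-11 + T) = (-11 + T)*(6 + T))
7*(b(B(-1)) + J(-1, f)) = 7*((-66 + (2*(-1)*(-1 + 2*(-1)))² - 10*(-1)*(-1 + 2*(-1))) + (-1 + 1)) = 7*((-66 + (2*(-1)*(-1 - 2))² - 10*(-1)*(-1 - 2)) + 0) = 7*((-66 + (2*(-1)*(-3))² - 10*(-1)*(-3)) + 0) = 7*((-66 + 6² - 5*6) + 0) = 7*((-66 + 36 - 30) + 0) = 7*(-60 + 0) = 7*(-60) = -420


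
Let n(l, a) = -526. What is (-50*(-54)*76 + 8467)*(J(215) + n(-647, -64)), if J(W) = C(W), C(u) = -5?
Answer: -113457177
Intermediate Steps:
J(W) = -5
(-50*(-54)*76 + 8467)*(J(215) + n(-647, -64)) = (-50*(-54)*76 + 8467)*(-5 - 526) = (2700*76 + 8467)*(-531) = (205200 + 8467)*(-531) = 213667*(-531) = -113457177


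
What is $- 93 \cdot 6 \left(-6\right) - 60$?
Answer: $3288$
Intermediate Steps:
$- 93 \cdot 6 \left(-6\right) - 60 = \left(-93\right) \left(-36\right) - 60 = 3348 - 60 = 3288$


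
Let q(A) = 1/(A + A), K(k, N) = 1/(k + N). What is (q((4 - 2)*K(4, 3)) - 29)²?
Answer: 11881/16 ≈ 742.56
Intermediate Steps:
K(k, N) = 1/(N + k)
q(A) = 1/(2*A)
(q((4 - 2)*K(4, 3)) - 29)² = (1/(2*(((4 - 2)/(3 + 4)))) - 29)² = (1/(2*((2/7))) - 29)² = (1/(2*((2*(⅐)))) - 29)² = (1/(2*(2/7)) - 29)² = ((½)*(7/2) - 29)² = (7/4 - 29)² = (-109/4)² = 11881/16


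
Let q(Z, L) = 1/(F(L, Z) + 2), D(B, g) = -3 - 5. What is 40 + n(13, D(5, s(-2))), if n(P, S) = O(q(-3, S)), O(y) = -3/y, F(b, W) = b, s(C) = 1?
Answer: 58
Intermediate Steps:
D(B, g) = -8
q(Z, L) = 1/(2 + L) (q(Z, L) = 1/(L + 2) = 1/(2 + L))
n(P, S) = -6 - 3*S (n(P, S) = -(6 + 3*S) = -3*(2 + S) = -6 - 3*S)
40 + n(13, D(5, s(-2))) = 40 + (-6 - 3*(-8)) = 40 + (-6 + 24) = 40 + 18 = 58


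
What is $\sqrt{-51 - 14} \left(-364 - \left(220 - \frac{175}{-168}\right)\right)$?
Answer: $- \frac{14041 i \sqrt{65}}{24} \approx - 4716.8 i$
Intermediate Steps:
$\sqrt{-51 - 14} \left(-364 - \left(220 - \frac{175}{-168}\right)\right) = \sqrt{-65} \left(-364 - \left(220 - - \frac{25}{24}\right)\right) = i \sqrt{65} \left(-364 - \frac{5305}{24}\right) = i \sqrt{65} \left(- \frac{14041}{24}\right) = - \frac{14041 i \sqrt{65}}{24}$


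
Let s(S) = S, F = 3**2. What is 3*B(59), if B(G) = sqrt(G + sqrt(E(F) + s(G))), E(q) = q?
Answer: 3*sqrt(59 + 2*sqrt(17)) ≈ 24.601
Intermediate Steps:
F = 9
B(G) = sqrt(G + sqrt(9 + G))
3*B(59) = 3*sqrt(59 + sqrt(9 + 59)) = 3*sqrt(59 + sqrt(68)) = 3*sqrt(59 + 2*sqrt(17))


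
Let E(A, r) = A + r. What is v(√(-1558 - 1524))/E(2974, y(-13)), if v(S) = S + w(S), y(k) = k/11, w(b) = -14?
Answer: -154/32701 + 11*I*√3082/32701 ≈ -0.0047093 + 0.018674*I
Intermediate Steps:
y(k) = k/11 (y(k) = k*(1/11) = k/11)
v(S) = -14 + S (v(S) = S - 14 = -14 + S)
v(√(-1558 - 1524))/E(2974, y(-13)) = (-14 + √(-1558 - 1524))/(2974 + (1/11)*(-13)) = (-14 + √(-3082))/(2974 - 13/11) = (-14 + I*√3082)/(32701/11) = (-14 + I*√3082)*(11/32701) = -154/32701 + 11*I*√3082/32701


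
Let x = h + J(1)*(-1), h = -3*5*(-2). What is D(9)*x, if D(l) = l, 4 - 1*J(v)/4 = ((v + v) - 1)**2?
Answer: 162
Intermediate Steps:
h = 30 (h = -15*(-2) = 30)
J(v) = 16 - 4*(-1 + 2*v)**2 (J(v) = 16 - 4*((v + v) - 1)**2 = 16 - 4*(2*v - 1)**2 = 16 - 4*(-1 + 2*v)**2)
x = 18 (x = 30 + (16 - 4*(-1 + 2*1)**2)*(-1) = 30 + (16 - 4*(-1 + 2)**2)*(-1) = 30 + (16 - 4*1**2)*(-1) = 30 + (16 - 4*1)*(-1) = 30 + (16 - 4)*(-1) = 30 + 12*(-1) = 30 - 12 = 18)
D(9)*x = 9*18 = 162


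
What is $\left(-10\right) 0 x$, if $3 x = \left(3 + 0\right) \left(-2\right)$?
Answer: $0$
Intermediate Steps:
$x = -2$ ($x = \frac{\left(3 + 0\right) \left(-2\right)}{3} = \frac{3 \left(-2\right)}{3} = \frac{1}{3} \left(-6\right) = -2$)
$\left(-10\right) 0 x = \left(-10\right) 0 \left(-2\right) = 0 \left(-2\right) = 0$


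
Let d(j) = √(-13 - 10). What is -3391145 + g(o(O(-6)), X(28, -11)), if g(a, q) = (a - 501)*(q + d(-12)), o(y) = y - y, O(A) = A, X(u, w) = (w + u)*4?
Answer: -3425213 - 501*I*√23 ≈ -3.4252e+6 - 2402.7*I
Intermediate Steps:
d(j) = I*√23 (d(j) = √(-23) = I*√23)
X(u, w) = 4*u + 4*w (X(u, w) = (u + w)*4 = 4*u + 4*w)
o(y) = 0
g(a, q) = (-501 + a)*(q + I*√23) (g(a, q) = (a - 501)*(q + I*√23) = (-501 + a)*(q + I*√23))
-3391145 + g(o(O(-6)), X(28, -11)) = -3391145 + (-501*(4*28 + 4*(-11)) + 0*(4*28 + 4*(-11)) - 501*I*√23 + I*0*√23) = -3391145 + (-501*(112 - 44) + 0*(112 - 44) - 501*I*√23 + 0) = -3391145 + (-501*68 + 0*68 - 501*I*√23 + 0) = -3391145 + (-34068 + 0 - 501*I*√23 + 0) = -3391145 + (-34068 - 501*I*√23) = -3425213 - 501*I*√23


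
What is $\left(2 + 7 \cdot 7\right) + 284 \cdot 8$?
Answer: $2323$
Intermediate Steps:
$\left(2 + 7 \cdot 7\right) + 284 \cdot 8 = \left(2 + 49\right) + 2272 = 51 + 2272 = 2323$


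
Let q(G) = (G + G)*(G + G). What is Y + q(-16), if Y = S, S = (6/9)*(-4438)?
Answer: -5804/3 ≈ -1934.7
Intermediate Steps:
q(G) = 4*G² (q(G) = (2*G)*(2*G) = 4*G²)
S = -8876/3 (S = (6*(⅑))*(-4438) = (⅔)*(-4438) = -8876/3 ≈ -2958.7)
Y = -8876/3 ≈ -2958.7
Y + q(-16) = -8876/3 + 4*(-16)² = -8876/3 + 4*256 = -8876/3 + 1024 = -5804/3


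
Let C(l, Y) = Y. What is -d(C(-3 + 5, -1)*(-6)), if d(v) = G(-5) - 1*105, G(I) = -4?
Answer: 109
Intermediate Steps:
d(v) = -109 (d(v) = -4 - 1*105 = -4 - 105 = -109)
-d(C(-3 + 5, -1)*(-6)) = -1*(-109) = 109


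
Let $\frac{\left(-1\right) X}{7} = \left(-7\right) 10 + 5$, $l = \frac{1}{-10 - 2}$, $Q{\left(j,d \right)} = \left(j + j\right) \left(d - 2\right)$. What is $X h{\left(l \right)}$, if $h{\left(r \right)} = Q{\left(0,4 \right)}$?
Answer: $0$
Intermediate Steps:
$Q{\left(j,d \right)} = 2 j \left(-2 + d\right)$
$l = - \frac{1}{12}$ ($l = \frac{1}{-12} = - \frac{1}{12} \approx -0.083333$)
$h{\left(r \right)} = 0$ ($h{\left(r \right)} = 2 \cdot 0 \left(-2 + 4\right) = 2 \cdot 0 \cdot 2 = 0$)
$X = 455$ ($X = - 7 \left(\left(-7\right) 10 + 5\right) = - 7 \left(-70 + 5\right) = \left(-7\right) \left(-65\right) = 455$)
$X h{\left(l \right)} = 455 \cdot 0 = 0$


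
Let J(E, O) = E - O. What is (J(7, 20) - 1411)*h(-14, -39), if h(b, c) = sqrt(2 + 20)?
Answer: -1424*sqrt(22) ≈ -6679.1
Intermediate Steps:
h(b, c) = sqrt(22)
(J(7, 20) - 1411)*h(-14, -39) = ((7 - 1*20) - 1411)*sqrt(22) = ((7 - 20) - 1411)*sqrt(22) = (-13 - 1411)*sqrt(22) = -1424*sqrt(22)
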